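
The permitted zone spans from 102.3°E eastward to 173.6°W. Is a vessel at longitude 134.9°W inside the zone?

Band width going east from +102.3° to -173.6°: ((-173.6 − 102.3) mod 360) = 84.1°.
Offset of -134.9° east of the west edge: ((-134.9 − 102.3) mod 360) = 122.8°.
122.8° > 84.1° ⇒ outside.

No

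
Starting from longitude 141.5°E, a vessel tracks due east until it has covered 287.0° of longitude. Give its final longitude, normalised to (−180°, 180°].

68.5°E

Start at +141.5°; shift +287.0° → +428.5°.
+428.5° lies outside (−180°, 180°]; subtract 360° → +68.5°.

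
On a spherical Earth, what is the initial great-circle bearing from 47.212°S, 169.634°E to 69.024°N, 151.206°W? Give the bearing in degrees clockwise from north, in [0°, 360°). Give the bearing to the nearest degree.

Δλ = -151.206 − 169.634 = -320.840°; wrapped into (−180°, 180°]: 39.160°.
θ = atan2( sin Δλ · cos φ₂ , cos φ₁ · sin φ₂ − sin φ₁ · cos φ₂ · cos Δλ )
  = atan2(0.22606, 0.83797) = 15.097° → normalised to [0°, 360°): 15.097°.

15°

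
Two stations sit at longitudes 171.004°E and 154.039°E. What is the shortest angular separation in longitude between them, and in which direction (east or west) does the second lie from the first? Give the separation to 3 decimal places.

Raw difference: 154.039 − 171.004 = -16.965°.
Normalise into (−180°, 180°]: -16.965° stays -16.965°.
Negative ⇒ the second point lies to the west; separation 16.965°.

16.965° west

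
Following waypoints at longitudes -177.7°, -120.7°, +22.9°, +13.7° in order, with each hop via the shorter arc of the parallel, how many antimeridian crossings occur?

Leg 1: -177.7° → -120.7°, shortest Δλ = 57.0° (east) — does not cross 180°.
Leg 2: -120.7° → +22.9°, shortest Δλ = 143.6° (east) — does not cross 180°.
Leg 3: +22.9° → +13.7°, shortest Δλ = -9.2° (west) — does not cross 180°.
Total crossings: 0.

0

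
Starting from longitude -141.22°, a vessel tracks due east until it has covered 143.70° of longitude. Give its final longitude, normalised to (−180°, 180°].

+2.48°

Start at -141.22°; shift +143.70° → +2.48°.
+2.48° already lies in (−180°, 180°].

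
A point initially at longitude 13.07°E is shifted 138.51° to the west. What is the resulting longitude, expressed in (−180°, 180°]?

Start at +13.07°; shift −138.51° → -125.44°.
-125.44° already lies in (−180°, 180°].

125.44°W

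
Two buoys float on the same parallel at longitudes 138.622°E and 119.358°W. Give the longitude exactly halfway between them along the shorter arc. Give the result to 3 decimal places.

170.368°W

Signed shortest Δλ from +138.622° to -119.358° is +102.020°.
Midpoint longitude = +138.622° + (+102.020°)/2 = +138.622° + 51.010° = +189.632°.
Normalise into (−180°, 180°]: -170.368°.
(The naïve average (+138.622 + -119.358)/2 = 9.632° is on the wrong side of the globe.)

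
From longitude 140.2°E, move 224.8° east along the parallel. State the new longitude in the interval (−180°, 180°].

Start at +140.2°; shift +224.8° → +365.0°.
+365.0° lies outside (−180°, 180°]; subtract 360° → +5.0°.

5.0°E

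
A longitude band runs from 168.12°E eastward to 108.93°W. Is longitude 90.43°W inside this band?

Band width going east from +168.12° to -108.93°: ((-108.93 − 168.12) mod 360) = 82.95°.
Offset of -90.43° east of the west edge: ((-90.43 − 168.12) mod 360) = 101.45°.
101.45° > 82.95° ⇒ outside.

No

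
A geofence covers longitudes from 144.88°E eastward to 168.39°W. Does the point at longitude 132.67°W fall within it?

No

Band width going east from +144.88° to -168.39°: ((-168.39 − 144.88) mod 360) = 46.73°.
Offset of -132.67° east of the west edge: ((-132.67 − 144.88) mod 360) = 82.45°.
82.45° > 46.73° ⇒ outside.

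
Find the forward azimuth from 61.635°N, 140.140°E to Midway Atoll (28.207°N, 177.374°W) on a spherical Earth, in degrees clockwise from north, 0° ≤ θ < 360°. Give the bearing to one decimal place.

120.3°

Δλ = -177.374 − 140.140 = -317.514°; wrapped into (−180°, 180°]: 42.486°.
θ = atan2( sin Δλ · cos φ₂ , cos φ₁ · sin φ₂ − sin φ₁ · cos φ₂ · cos Δλ )
  = atan2(0.59520, -0.34729) = 120.263° → normalised to [0°, 360°): 120.263°.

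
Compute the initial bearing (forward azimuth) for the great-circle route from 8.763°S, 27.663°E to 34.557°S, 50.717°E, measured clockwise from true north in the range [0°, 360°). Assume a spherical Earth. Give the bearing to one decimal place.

144.1°

Δλ = 50.717 − 27.663 = 23.054°.
θ = atan2( sin Δλ · cos φ₂ , cos φ₁ · sin φ₂ − sin φ₁ · cos φ₂ · cos Δλ )
  = atan2(0.32251, -0.44516) = 144.078° → normalised to [0°, 360°): 144.078°.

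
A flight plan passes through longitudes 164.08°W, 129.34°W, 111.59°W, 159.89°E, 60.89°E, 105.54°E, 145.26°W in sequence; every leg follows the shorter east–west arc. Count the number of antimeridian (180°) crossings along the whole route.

Leg 1: -164.08° → -129.34°, shortest Δλ = 34.74° (east) — does not cross 180°.
Leg 2: -129.34° → -111.59°, shortest Δλ = 17.75° (east) — does not cross 180°.
Leg 3: -111.59° → +159.89°, shortest Δλ = -88.52° (west) — crosses 180°.
Leg 4: +159.89° → +60.89°, shortest Δλ = -99.0° (west) — does not cross 180°.
Leg 5: +60.89° → +105.54°, shortest Δλ = 44.65° (east) — does not cross 180°.
Leg 6: +105.54° → -145.26°, shortest Δλ = 109.2° (east) — crosses 180°.
Total crossings: 2.

2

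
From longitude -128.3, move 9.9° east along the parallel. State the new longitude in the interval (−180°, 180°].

-118.4°

Start at -128.3°; shift +9.9° → -118.4°.
-118.4° already lies in (−180°, 180°].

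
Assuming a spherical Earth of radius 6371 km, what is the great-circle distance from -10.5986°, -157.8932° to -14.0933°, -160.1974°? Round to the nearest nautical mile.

250 nmi

Δλ = -160.1974 − -157.8932 = -2.3042°.
Δφ = -14.0933 − -10.5986 = -3.4947°.
a = sin²(Δφ/2) + cos φ₁ · cos φ₂ · sin²(Δλ/2) = 0.001315.
c = 2·atan2(√a, √(1−a)) = 0.07255 rad → d = 6371·c ≈ 462.20 km ≈ 249.57 nmi.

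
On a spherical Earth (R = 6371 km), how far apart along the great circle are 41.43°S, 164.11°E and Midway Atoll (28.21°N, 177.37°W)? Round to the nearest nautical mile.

4306 nmi

Δλ = -177.37 − 164.11 = -341.48°; wrapped into (−180°, 180°]: 18.52°.
Δφ = 28.21 − -41.43 = 69.64°.
a = sin²(Δφ/2) + cos φ₁ · cos φ₂ · sin²(Δλ/2) = 0.343149.
c = 2·atan2(√a, √(1−a)) = 1.25171 rad → d = 6371·c ≈ 7974.63 km ≈ 4305.96 nmi.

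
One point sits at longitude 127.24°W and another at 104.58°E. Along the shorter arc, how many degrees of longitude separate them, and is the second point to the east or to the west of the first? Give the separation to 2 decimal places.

128.18° west

Raw difference: 104.58 − -127.24 = 231.82°.
Normalise into (−180°, 180°]: 231.82° − 360° = -128.18°.
Negative ⇒ the second point lies to the west; separation 128.18°.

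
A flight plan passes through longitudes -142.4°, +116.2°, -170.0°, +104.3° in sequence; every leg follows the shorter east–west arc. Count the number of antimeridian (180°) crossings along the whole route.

3

Leg 1: -142.4° → +116.2°, shortest Δλ = -101.4° (west) — crosses 180°.
Leg 2: +116.2° → -170.0°, shortest Δλ = 73.8° (east) — crosses 180°.
Leg 3: -170.0° → +104.3°, shortest Δλ = -85.7° (west) — crosses 180°.
Total crossings: 3.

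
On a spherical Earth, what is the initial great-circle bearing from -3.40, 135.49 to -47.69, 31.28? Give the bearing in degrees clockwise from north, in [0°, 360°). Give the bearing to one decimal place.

221.1°

Δλ = 31.28 − 135.49 = -104.21°.
θ = atan2( sin Δλ · cos φ₂ , cos φ₁ · sin φ₂ − sin φ₁ · cos φ₂ · cos Δλ )
  = atan2(-0.65255, -0.74801) = -138.899° → normalised to [0°, 360°): 221.101°.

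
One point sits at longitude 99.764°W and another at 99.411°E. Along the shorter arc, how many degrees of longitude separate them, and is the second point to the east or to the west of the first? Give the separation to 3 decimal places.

160.825° west

Raw difference: 99.411 − -99.764 = 199.175°.
Normalise into (−180°, 180°]: 199.175° − 360° = -160.825°.
Negative ⇒ the second point lies to the west; separation 160.825°.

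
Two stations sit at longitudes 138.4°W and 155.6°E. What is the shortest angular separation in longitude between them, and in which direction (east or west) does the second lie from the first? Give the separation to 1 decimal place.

Raw difference: 155.6 − -138.4 = 294.0°.
Normalise into (−180°, 180°]: 294.0° − 360° = -66.0°.
Negative ⇒ the second point lies to the west; separation 66.0°.

66.0° west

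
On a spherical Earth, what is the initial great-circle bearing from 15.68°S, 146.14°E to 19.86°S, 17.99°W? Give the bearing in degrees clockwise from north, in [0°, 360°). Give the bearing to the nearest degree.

Δλ = -17.99 − 146.14 = -164.13°.
θ = atan2( sin Δλ · cos φ₂ , cos φ₁ · sin φ₂ − sin φ₁ · cos φ₂ · cos Δλ )
  = atan2(-0.25719, -0.57158) = -155.774° → normalised to [0°, 360°): 204.226°.

204°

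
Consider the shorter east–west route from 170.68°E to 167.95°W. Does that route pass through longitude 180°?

Naïve |-167.95 − 170.68| = 338.63° > 180°, so the shorter arc goes the other way round — across 180°.
Signed shortest Δλ = ((-167.95 − 170.68 + 180) mod 360) − 180 = 21.37°.
Going east by 21.37° from +170.68° passes through 180° before reaching -167.95°.

Yes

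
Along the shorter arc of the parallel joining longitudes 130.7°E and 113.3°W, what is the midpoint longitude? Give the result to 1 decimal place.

Signed shortest Δλ from +130.7° to -113.3° is +116.0°.
Midpoint longitude = +130.7° + (+116.0°)/2 = +130.7° + 58.0° = +188.7°.
Normalise into (−180°, 180°]: -171.3°.
(The naïve average (+130.7 + -113.3)/2 = 8.7° is on the wrong side of the globe.)

171.3°W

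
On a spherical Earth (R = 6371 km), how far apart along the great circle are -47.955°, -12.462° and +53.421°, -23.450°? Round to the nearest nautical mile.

Δλ = -23.450 − -12.462 = -10.988°.
Δφ = 53.421 − -47.955 = 101.376°.
a = sin²(Δφ/2) + cos φ₁ · cos φ₂ · sin²(Δλ/2) = 0.602282.
c = 2·atan2(√a, √(1−a)) = 1.77681 rad → d = 6371·c ≈ 11320.08 km ≈ 6112.36 nmi.

6112 nmi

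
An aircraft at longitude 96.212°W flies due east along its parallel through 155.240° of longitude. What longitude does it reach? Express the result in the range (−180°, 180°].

Start at -96.212°; shift +155.240° → +59.028°.
+59.028° already lies in (−180°, 180°].

59.028°E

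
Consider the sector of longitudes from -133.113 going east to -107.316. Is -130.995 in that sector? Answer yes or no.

Band width going east from -133.113° to -107.316°: ((-107.316 − -133.113) mod 360) = 25.797°.
Offset of -130.995° east of the west edge: ((-130.995 − -133.113) mod 360) = 2.118°.
2.118° ≤ 25.797° ⇒ inside.

Yes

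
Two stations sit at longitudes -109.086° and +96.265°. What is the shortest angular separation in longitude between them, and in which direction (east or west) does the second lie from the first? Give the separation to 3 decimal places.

154.649° west

Raw difference: 96.265 − -109.086 = 205.351°.
Normalise into (−180°, 180°]: 205.351° − 360° = -154.649°.
Negative ⇒ the second point lies to the west; separation 154.649°.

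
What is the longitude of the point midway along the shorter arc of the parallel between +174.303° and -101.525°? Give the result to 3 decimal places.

Signed shortest Δλ from +174.303° to -101.525° is +84.172°.
Midpoint longitude = +174.303° + (+84.172°)/2 = +174.303° + 42.086° = +216.389°.
Normalise into (−180°, 180°]: -143.611°.
(The naïve average (+174.303 + -101.525)/2 = 36.389° is on the wrong side of the globe.)

-143.611°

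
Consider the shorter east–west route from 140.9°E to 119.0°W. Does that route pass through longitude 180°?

Naïve |-119.0 − 140.9| = 259.9° > 180°, so the shorter arc goes the other way round — across 180°.
Signed shortest Δλ = ((-119.0 − 140.9 + 180) mod 360) − 180 = 100.1°.
Going east by 100.1° from +140.9° passes through 180° before reaching -119.0°.

Yes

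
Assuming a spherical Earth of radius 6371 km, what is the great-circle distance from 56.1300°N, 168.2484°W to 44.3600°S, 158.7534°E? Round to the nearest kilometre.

11593 km

Δλ = 158.7534 − -168.2484 = 327.0018°; wrapped into (−180°, 180°]: -32.9982°.
Δφ = -44.3600 − 56.1300 = -100.4900°.
a = sin²(Δφ/2) + cos φ₁ · cos φ₂ · sin²(Δλ/2) = 0.623170.
c = 2·atan2(√a, √(1−a)) = 1.81970 rad → d = 6371·c ≈ 11593.30 km.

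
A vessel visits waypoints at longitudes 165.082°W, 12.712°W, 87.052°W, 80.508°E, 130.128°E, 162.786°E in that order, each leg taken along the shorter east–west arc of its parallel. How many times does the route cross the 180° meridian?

Leg 1: -165.082° → -12.712°, shortest Δλ = 152.37° (east) — does not cross 180°.
Leg 2: -12.712° → -87.052°, shortest Δλ = -74.34° (west) — does not cross 180°.
Leg 3: -87.052° → +80.508°, shortest Δλ = 167.56° (east) — does not cross 180°.
Leg 4: +80.508° → +130.128°, shortest Δλ = 49.62° (east) — does not cross 180°.
Leg 5: +130.128° → +162.786°, shortest Δλ = 32.658° (east) — does not cross 180°.
Total crossings: 0.

0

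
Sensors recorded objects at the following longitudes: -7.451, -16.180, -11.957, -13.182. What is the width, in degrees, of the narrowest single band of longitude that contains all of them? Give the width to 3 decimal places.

Sort the longitudes: -16.180°, -13.182°, -11.957°, -7.451°.
Eastward gaps between consecutive values (wrapping around): 2.998°, 1.225°, 4.506°, 351.271°.
Largest gap = 351.271° ⇒ minimal covering band is its complement: 360° − 351.271° = 8.729°.
Band runs from -16.180° eastward to -7.451°.

8.729°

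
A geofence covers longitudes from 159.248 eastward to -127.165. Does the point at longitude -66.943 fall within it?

Band width going east from +159.248° to -127.165°: ((-127.165 − 159.248) mod 360) = 73.587°.
Offset of -66.943° east of the west edge: ((-66.943 − 159.248) mod 360) = 133.809°.
133.809° > 73.587° ⇒ outside.

No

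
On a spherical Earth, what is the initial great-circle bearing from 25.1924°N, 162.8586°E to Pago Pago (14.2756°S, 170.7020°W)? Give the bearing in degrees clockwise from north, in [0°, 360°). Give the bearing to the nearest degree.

144°

Δλ = -170.7020 − 162.8586 = -333.5606°; wrapped into (−180°, 180°]: 26.4394°.
θ = atan2( sin Δλ · cos φ₂ , cos φ₁ · sin φ₂ − sin φ₁ · cos φ₂ · cos Δλ )
  = atan2(0.43150, -0.59250) = 143.935° → normalised to [0°, 360°): 143.935°.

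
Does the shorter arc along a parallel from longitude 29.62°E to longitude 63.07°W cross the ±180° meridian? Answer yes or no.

No

Signed shortest Δλ = ((-63.07 − 29.62 + 180) mod 360) − 180 = -92.69°.
Going west by 92.69° from +29.62° reaches -63.07° without touching 180°.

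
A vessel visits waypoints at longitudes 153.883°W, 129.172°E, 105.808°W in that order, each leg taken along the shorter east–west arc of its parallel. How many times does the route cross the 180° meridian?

2

Leg 1: -153.883° → +129.172°, shortest Δλ = -76.945° (west) — crosses 180°.
Leg 2: +129.172° → -105.808°, shortest Δλ = 125.02° (east) — crosses 180°.
Total crossings: 2.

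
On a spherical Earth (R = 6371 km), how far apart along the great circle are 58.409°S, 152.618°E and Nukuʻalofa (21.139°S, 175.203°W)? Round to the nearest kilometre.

4880 km

Δλ = -175.203 − 152.618 = -327.821°; wrapped into (−180°, 180°]: 32.179°.
Δφ = -21.139 − -58.409 = 37.270°.
a = sin²(Δφ/2) + cos φ₁ · cos φ₂ · sin²(Δλ/2) = 0.139632.
c = 2·atan2(√a, √(1−a)) = 0.76593 rad → d = 6371·c ≈ 4879.76 km.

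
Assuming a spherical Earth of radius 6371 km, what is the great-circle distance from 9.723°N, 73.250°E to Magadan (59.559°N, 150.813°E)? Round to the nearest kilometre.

8377 km

Δλ = 150.813 − 73.250 = 77.563°.
Δφ = 59.559 − 9.723 = 49.836°.
a = sin²(Δφ/2) + cos φ₁ · cos φ₂ · sin²(Δλ/2) = 0.373424.
c = 2·atan2(√a, √(1−a)) = 1.31486 rad → d = 6371·c ≈ 8376.97 km.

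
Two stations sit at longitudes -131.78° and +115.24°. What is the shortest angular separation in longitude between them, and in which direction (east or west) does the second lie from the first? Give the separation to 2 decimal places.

Raw difference: 115.24 − -131.78 = 247.02°.
Normalise into (−180°, 180°]: 247.02° − 360° = -112.98°.
Negative ⇒ the second point lies to the west; separation 112.98°.

112.98° west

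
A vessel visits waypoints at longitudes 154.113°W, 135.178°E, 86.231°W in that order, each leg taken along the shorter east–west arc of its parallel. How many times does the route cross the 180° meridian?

Leg 1: -154.113° → +135.178°, shortest Δλ = -70.709° (west) — crosses 180°.
Leg 2: +135.178° → -86.231°, shortest Δλ = 138.591° (east) — crosses 180°.
Total crossings: 2.

2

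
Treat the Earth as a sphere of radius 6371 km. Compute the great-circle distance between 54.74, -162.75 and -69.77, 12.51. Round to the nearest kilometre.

18327 km

Δλ = 12.51 − -162.75 = 175.26°.
Δφ = -69.77 − 54.74 = -124.51°.
a = sin²(Δφ/2) + cos φ₁ · cos φ₂ · sin²(Δλ/2) = 0.982554.
c = 2·atan2(√a, √(1−a)) = 2.87665 rad → d = 6371·c ≈ 18327.14 km.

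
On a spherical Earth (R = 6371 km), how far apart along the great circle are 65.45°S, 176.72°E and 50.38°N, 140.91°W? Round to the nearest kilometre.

Δλ = -140.91 − 176.72 = -317.63°; wrapped into (−180°, 180°]: 42.37°.
Δφ = 50.38 − -65.45 = 115.83°.
a = sin²(Δφ/2) + cos φ₁ · cos φ₂ · sin²(Δλ/2) = 0.752453.
c = 2·atan2(√a, √(1−a)) = 2.10007 rad → d = 6371·c ≈ 13379.54 km.

13380 km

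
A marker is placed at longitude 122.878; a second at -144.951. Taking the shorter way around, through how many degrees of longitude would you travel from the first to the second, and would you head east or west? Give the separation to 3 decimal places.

Raw difference: -144.951 − 122.878 = -267.829°.
Normalise into (−180°, 180°]: -267.829° + 360° = 92.171°.
Positive ⇒ the second point lies to the east; separation 92.171°.

92.171° east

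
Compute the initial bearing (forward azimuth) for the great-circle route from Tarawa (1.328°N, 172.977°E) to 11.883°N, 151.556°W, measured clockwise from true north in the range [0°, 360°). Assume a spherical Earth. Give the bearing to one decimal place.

71.7°

Δλ = -151.556 − 172.977 = -324.533°; wrapped into (−180°, 180°]: 35.467°.
θ = atan2( sin Δλ · cos φ₂ , cos φ₁ · sin φ₂ − sin φ₁ · cos φ₂ · cos Δλ )
  = atan2(0.56780, 0.18739) = 71.736° → normalised to [0°, 360°): 71.736°.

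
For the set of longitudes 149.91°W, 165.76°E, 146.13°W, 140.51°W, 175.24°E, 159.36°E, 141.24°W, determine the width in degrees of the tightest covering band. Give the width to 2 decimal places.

60.13°

Sort the longitudes: -149.91°, -146.13°, -141.24°, -140.51°, +159.36°, +165.76°, +175.24°.
Eastward gaps between consecutive values (wrapping around): 3.78°, 4.89°, 0.73°, 299.87°, 6.40°, 9.48°, 34.85°.
Largest gap = 299.87° ⇒ minimal covering band is its complement: 360° − 299.87° = 60.13°.
Band runs from +159.36° eastward to -140.51°, crossing the antimeridian.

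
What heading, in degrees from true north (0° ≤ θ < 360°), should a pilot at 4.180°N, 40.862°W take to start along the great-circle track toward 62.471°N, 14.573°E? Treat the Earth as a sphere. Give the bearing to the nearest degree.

24°

Δλ = 14.573 − -40.862 = 55.435°.
θ = atan2( sin Δλ · cos φ₂ , cos φ₁ · sin φ₂ − sin φ₁ · cos φ₂ · cos Δλ )
  = atan2(0.38061, 0.86530) = 23.743° → normalised to [0°, 360°): 23.743°.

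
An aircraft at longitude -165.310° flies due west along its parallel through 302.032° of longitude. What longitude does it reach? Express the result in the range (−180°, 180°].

-107.342°

Start at -165.310°; shift −302.032° → -467.342°.
-467.342° lies outside (−180°, 180°]; add 360° → -107.342°.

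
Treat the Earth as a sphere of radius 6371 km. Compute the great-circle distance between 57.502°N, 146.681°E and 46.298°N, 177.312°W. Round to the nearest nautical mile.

Δλ = -177.312 − 146.681 = -323.993°; wrapped into (−180°, 180°]: 36.007°.
Δφ = 46.298 − 57.502 = -11.204°.
a = sin²(Δφ/2) + cos φ₁ · cos φ₂ · sin²(Δλ/2) = 0.044989.
c = 2·atan2(√a, √(1−a)) = 0.42746 rad → d = 6371·c ≈ 2723.35 km ≈ 1470.49 nmi.

1470 nmi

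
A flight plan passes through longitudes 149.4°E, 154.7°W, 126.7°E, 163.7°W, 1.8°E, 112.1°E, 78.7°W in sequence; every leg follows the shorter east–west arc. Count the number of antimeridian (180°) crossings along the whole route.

Leg 1: +149.4° → -154.7°, shortest Δλ = 55.9° (east) — crosses 180°.
Leg 2: -154.7° → +126.7°, shortest Δλ = -78.6° (west) — crosses 180°.
Leg 3: +126.7° → -163.7°, shortest Δλ = 69.6° (east) — crosses 180°.
Leg 4: -163.7° → +1.8°, shortest Δλ = 165.5° (east) — does not cross 180°.
Leg 5: +1.8° → +112.1°, shortest Δλ = 110.3° (east) — does not cross 180°.
Leg 6: +112.1° → -78.7°, shortest Δλ = 169.2° (east) — crosses 180°.
Total crossings: 4.

4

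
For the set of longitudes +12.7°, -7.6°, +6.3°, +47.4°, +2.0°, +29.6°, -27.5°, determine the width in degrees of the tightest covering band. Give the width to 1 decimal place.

Sort the longitudes: -27.5°, -7.6°, +2.0°, +6.3°, +12.7°, +29.6°, +47.4°.
Eastward gaps between consecutive values (wrapping around): 19.9°, 9.6°, 4.3°, 6.4°, 16.9°, 17.8°, 285.1°.
Largest gap = 285.1° ⇒ minimal covering band is its complement: 360° − 285.1° = 74.9°.
Band runs from -27.5° eastward to +47.4°.

74.9°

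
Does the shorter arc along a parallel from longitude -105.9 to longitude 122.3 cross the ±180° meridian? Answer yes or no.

Naïve |122.3 − -105.9| = 228.2° > 180°, so the shorter arc goes the other way round — across 180°.
Signed shortest Δλ = ((122.3 − -105.9 + 180) mod 360) − 180 = -131.8°.
Going west by 131.8° from -105.9° passes through 180° before reaching +122.3°.

Yes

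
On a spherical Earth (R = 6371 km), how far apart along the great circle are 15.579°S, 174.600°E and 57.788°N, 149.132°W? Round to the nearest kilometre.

Δλ = -149.132 − 174.600 = -323.732°; wrapped into (−180°, 180°]: 36.268°.
Δφ = 57.788 − -15.579 = 73.367°.
a = sin²(Δφ/2) + cos φ₁ · cos φ₂ · sin²(Δλ/2) = 0.406620.
c = 2·atan2(√a, √(1−a)) = 1.38293 rad → d = 6371·c ≈ 8810.67 km.

8811 km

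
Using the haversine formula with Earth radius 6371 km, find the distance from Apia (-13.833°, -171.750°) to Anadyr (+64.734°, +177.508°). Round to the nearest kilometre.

Δλ = 177.508 − -171.750 = 349.258°; wrapped into (−180°, 180°]: -10.742°.
Δφ = 64.734 − -13.833 = 78.567°.
a = sin²(Δφ/2) + cos φ₁ · cos φ₂ · sin²(Δλ/2) = 0.404520.
c = 2·atan2(√a, √(1−a)) = 1.37866 rad → d = 6371·c ≈ 8783.42 km.

8783 km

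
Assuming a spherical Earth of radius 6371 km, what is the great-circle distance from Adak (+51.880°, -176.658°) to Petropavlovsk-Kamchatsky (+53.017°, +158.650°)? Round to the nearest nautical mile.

Δλ = 158.650 − -176.658 = 335.308°; wrapped into (−180°, 180°]: -24.692°.
Δφ = 53.017 − 51.880 = 1.137°.
a = sin²(Δφ/2) + cos φ₁ · cos φ₂ · sin²(Δλ/2) = 0.017076.
c = 2·atan2(√a, √(1−a)) = 0.26210 rad → d = 6371·c ≈ 1669.83 km ≈ 901.64 nmi.

902 nmi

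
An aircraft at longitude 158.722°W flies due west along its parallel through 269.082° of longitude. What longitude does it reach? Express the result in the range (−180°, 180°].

Start at -158.722°; shift −269.082° → -427.804°.
-427.804° lies outside (−180°, 180°]; add 360° → -67.804°.

67.804°W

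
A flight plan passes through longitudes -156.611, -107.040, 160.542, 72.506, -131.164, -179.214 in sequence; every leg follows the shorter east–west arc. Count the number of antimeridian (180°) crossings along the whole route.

2

Leg 1: -156.611° → -107.040°, shortest Δλ = 49.571° (east) — does not cross 180°.
Leg 2: -107.040° → +160.542°, shortest Δλ = -92.418° (west) — crosses 180°.
Leg 3: +160.542° → +72.506°, shortest Δλ = -88.036° (west) — does not cross 180°.
Leg 4: +72.506° → -131.164°, shortest Δλ = 156.33° (east) — crosses 180°.
Leg 5: -131.164° → -179.214°, shortest Δλ = -48.05° (west) — does not cross 180°.
Total crossings: 2.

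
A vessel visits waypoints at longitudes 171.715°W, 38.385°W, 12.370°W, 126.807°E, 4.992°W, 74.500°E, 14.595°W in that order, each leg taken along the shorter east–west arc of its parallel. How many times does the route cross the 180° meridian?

0

Leg 1: -171.715° → -38.385°, shortest Δλ = 133.33° (east) — does not cross 180°.
Leg 2: -38.385° → -12.370°, shortest Δλ = 26.015° (east) — does not cross 180°.
Leg 3: -12.370° → +126.807°, shortest Δλ = 139.177° (east) — does not cross 180°.
Leg 4: +126.807° → -4.992°, shortest Δλ = -131.799° (west) — does not cross 180°.
Leg 5: -4.992° → +74.500°, shortest Δλ = 79.492° (east) — does not cross 180°.
Leg 6: +74.500° → -14.595°, shortest Δλ = -89.095° (west) — does not cross 180°.
Total crossings: 0.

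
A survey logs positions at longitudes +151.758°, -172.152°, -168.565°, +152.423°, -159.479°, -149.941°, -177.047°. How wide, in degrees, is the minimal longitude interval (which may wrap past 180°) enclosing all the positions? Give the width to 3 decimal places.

Sort the longitudes: -177.047°, -172.152°, -168.565°, -159.479°, -149.941°, +151.758°, +152.423°.
Eastward gaps between consecutive values (wrapping around): 4.895°, 3.587°, 9.086°, 9.538°, 301.699°, 0.665°, 30.530°.
Largest gap = 301.699° ⇒ minimal covering band is its complement: 360° − 301.699° = 58.301°.
Band runs from +151.758° eastward to -149.941°, crossing the antimeridian.

58.301°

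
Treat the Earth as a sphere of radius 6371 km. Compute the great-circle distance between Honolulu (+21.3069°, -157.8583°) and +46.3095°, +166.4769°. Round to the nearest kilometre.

4250 km

Δλ = 166.4769 − -157.8583 = 324.3352°; wrapped into (−180°, 180°]: -35.6648°.
Δφ = 46.3095 − 21.3069 = 25.0026°.
a = sin²(Δφ/2) + cos φ₁ · cos φ₂ · sin²(Δλ/2) = 0.107207.
c = 2·atan2(√a, √(1−a)) = 0.66715 rad → d = 6371·c ≈ 4250.44 km.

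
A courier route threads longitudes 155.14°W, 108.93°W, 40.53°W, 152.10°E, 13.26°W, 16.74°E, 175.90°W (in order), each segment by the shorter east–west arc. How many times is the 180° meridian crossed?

2

Leg 1: -155.14° → -108.93°, shortest Δλ = 46.21° (east) — does not cross 180°.
Leg 2: -108.93° → -40.53°, shortest Δλ = 68.4° (east) — does not cross 180°.
Leg 3: -40.53° → +152.10°, shortest Δλ = -167.37° (west) — crosses 180°.
Leg 4: +152.10° → -13.26°, shortest Δλ = -165.36° (west) — does not cross 180°.
Leg 5: -13.26° → +16.74°, shortest Δλ = 30.0° (east) — does not cross 180°.
Leg 6: +16.74° → -175.90°, shortest Δλ = 167.36° (east) — crosses 180°.
Total crossings: 2.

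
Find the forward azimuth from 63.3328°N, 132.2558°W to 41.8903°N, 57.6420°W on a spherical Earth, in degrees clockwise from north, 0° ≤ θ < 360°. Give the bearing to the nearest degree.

80°

Δλ = -57.6420 − -132.2558 = 74.6138°.
θ = atan2( sin Δλ · cos φ₂ , cos φ₁ · sin φ₂ − sin φ₁ · cos φ₂ · cos Δλ )
  = atan2(0.71774, 0.12317) = 80.263° → normalised to [0°, 360°): 80.263°.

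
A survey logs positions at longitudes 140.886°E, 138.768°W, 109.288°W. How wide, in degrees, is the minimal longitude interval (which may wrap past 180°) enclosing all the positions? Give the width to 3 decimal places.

Sort the longitudes: -138.768°, -109.288°, +140.886°.
Eastward gaps between consecutive values (wrapping around): 29.480°, 250.174°, 80.346°.
Largest gap = 250.174° ⇒ minimal covering band is its complement: 360° − 250.174° = 109.826°.
Band runs from +140.886° eastward to -109.288°, crossing the antimeridian.

109.826°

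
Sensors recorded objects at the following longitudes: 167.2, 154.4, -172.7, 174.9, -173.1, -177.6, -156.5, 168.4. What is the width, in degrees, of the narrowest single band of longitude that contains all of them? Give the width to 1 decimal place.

Sort the longitudes: -177.6°, -173.1°, -172.7°, -156.5°, +154.4°, +167.2°, +168.4°, +174.9°.
Eastward gaps between consecutive values (wrapping around): 4.5°, 0.4°, 16.2°, 310.9°, 12.8°, 1.2°, 6.5°, 7.5°.
Largest gap = 310.9° ⇒ minimal covering band is its complement: 360° − 310.9° = 49.1°.
Band runs from +154.4° eastward to -156.5°, crossing the antimeridian.

49.1°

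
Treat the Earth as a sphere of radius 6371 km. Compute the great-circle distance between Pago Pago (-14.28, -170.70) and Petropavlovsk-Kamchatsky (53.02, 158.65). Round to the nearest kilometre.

8036 km

Δλ = 158.65 − -170.70 = 329.35°; wrapped into (−180°, 180°]: -30.65°.
Δφ = 53.02 − -14.28 = 67.30°.
a = sin²(Δφ/2) + cos φ₁ · cos φ₂ · sin²(Δλ/2) = 0.347767.
c = 2·atan2(√a, √(1−a)) = 1.26142 rad → d = 6371·c ≈ 8036.49 km.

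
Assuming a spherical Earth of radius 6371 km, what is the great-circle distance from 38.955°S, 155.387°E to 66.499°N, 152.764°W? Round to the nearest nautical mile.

6763 nmi

Δλ = -152.764 − 155.387 = -308.151°; wrapped into (−180°, 180°]: 51.849°.
Δφ = 66.499 − -38.955 = 105.454°.
a = sin²(Δφ/2) + cos φ₁ · cos φ₂ · sin²(Δλ/2) = 0.692502.
c = 2·atan2(√a, √(1−a)) = 1.96601 rad → d = 6371·c ≈ 12525.43 km ≈ 6763.19 nmi.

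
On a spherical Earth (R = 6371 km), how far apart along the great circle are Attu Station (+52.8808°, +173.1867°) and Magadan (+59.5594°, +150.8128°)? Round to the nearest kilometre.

1559 km

Δλ = 150.8128 − 173.1867 = -22.3739°.
Δφ = 59.5594 − 52.8808 = 6.6786°.
a = sin²(Δφ/2) + cos φ₁ · cos φ₂ · sin²(Δλ/2) = 0.014901.
c = 2·atan2(√a, √(1−a)) = 0.24475 rad → d = 6371·c ≈ 1559.32 km.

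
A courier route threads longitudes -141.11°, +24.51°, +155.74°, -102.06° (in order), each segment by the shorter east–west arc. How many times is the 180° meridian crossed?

1

Leg 1: -141.11° → +24.51°, shortest Δλ = 165.62° (east) — does not cross 180°.
Leg 2: +24.51° → +155.74°, shortest Δλ = 131.23° (east) — does not cross 180°.
Leg 3: +155.74° → -102.06°, shortest Δλ = 102.2° (east) — crosses 180°.
Total crossings: 1.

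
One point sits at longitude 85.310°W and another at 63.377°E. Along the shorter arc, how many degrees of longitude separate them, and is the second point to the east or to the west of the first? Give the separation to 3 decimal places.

Raw difference: 63.377 − -85.310 = 148.687°.
Normalise into (−180°, 180°]: 148.687° stays 148.687°.
Positive ⇒ the second point lies to the east; separation 148.687°.

148.687° east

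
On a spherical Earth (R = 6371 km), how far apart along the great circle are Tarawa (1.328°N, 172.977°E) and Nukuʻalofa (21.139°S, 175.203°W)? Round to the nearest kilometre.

Δλ = -175.203 − 172.977 = -348.180°; wrapped into (−180°, 180°]: 11.820°.
Δφ = -21.139 − 1.328 = -22.467°.
a = sin²(Δφ/2) + cos φ₁ · cos φ₂ · sin²(Δλ/2) = 0.047836.
c = 2·atan2(√a, √(1−a)) = 0.44099 rad → d = 6371·c ≈ 2809.57 km.

2810 km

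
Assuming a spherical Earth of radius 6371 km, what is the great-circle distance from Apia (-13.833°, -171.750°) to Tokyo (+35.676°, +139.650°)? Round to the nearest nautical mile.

Δλ = 139.650 − -171.750 = 311.400°; wrapped into (−180°, 180°]: -48.600°.
Δφ = 35.676 − -13.833 = 49.509°.
a = sin²(Δφ/2) + cos φ₁ · cos φ₂ · sin²(Δλ/2) = 0.308909.
c = 2·atan2(√a, √(1−a)) = 1.17864 rad → d = 6371·c ≈ 7509.11 km ≈ 4054.60 nmi.

4055 nmi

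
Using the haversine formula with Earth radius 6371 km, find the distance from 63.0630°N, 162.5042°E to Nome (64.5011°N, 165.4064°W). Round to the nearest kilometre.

Δλ = -165.4064 − 162.5042 = -327.9106°; wrapped into (−180°, 180°]: 32.0894°.
Δφ = 64.5011 − 63.0630 = 1.4381°.
a = sin²(Δφ/2) + cos φ₁ · cos φ₂ · sin²(Δλ/2) = 0.015055.
c = 2·atan2(√a, √(1−a)) = 0.24602 rad → d = 6371·c ≈ 1567.37 km.

1567 km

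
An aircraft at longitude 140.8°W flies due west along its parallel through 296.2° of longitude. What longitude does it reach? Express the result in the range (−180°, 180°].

Start at -140.8°; shift −296.2° → -437.0°.
-437.0° lies outside (−180°, 180°]; add 360° → -77.0°.

77.0°W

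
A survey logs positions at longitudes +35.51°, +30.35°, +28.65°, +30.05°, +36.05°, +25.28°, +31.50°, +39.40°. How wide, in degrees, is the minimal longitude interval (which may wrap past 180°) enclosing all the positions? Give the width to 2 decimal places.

Sort the longitudes: +25.28°, +28.65°, +30.05°, +30.35°, +31.50°, +35.51°, +36.05°, +39.40°.
Eastward gaps between consecutive values (wrapping around): 3.37°, 1.40°, 0.30°, 1.15°, 4.01°, 0.54°, 3.35°, 345.88°.
Largest gap = 345.88° ⇒ minimal covering band is its complement: 360° − 345.88° = 14.12°.
Band runs from +25.28° eastward to +39.40°.

14.12°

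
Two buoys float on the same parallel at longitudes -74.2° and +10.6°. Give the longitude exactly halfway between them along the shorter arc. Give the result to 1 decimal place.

-31.8°

Signed shortest Δλ from -74.2° to +10.6° is +84.8°.
Midpoint longitude = -74.2° + (+84.8°)/2 = -74.2° + 42.4° = -31.8°.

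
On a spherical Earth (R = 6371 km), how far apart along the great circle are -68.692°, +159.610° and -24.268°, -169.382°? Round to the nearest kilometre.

5357 km

Δλ = -169.382 − 159.610 = -328.992°; wrapped into (−180°, 180°]: 31.008°.
Δφ = -24.268 − -68.692 = 44.424°.
a = sin²(Δφ/2) + cos φ₁ · cos φ₂ · sin²(Δλ/2) = 0.166580.
c = 2·atan2(√a, √(1−a)) = 0.84084 rad → d = 6371·c ≈ 5356.97 km.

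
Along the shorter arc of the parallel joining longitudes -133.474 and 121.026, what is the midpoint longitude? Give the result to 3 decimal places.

Signed shortest Δλ from -133.474° to +121.026° is -105.500°.
Midpoint longitude = -133.474° + (-105.500°)/2 = -133.474° − 52.750° = -186.224°.
Normalise into (−180°, 180°]: +173.776°.
(The naïve average (-133.474 + +121.026)/2 = -6.224° is on the wrong side of the globe.)

+173.776°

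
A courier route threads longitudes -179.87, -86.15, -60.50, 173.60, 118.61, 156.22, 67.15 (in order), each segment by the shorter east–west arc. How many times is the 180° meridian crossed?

Leg 1: -179.87° → -86.15°, shortest Δλ = 93.72° (east) — does not cross 180°.
Leg 2: -86.15° → -60.50°, shortest Δλ = 25.65° (east) — does not cross 180°.
Leg 3: -60.50° → +173.60°, shortest Δλ = -125.9° (west) — crosses 180°.
Leg 4: +173.60° → +118.61°, shortest Δλ = -54.99° (west) — does not cross 180°.
Leg 5: +118.61° → +156.22°, shortest Δλ = 37.61° (east) — does not cross 180°.
Leg 6: +156.22° → +67.15°, shortest Δλ = -89.07° (west) — does not cross 180°.
Total crossings: 1.

1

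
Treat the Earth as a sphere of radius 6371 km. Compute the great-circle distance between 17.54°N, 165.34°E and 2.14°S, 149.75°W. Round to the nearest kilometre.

5385 km

Δλ = -149.75 − 165.34 = -315.09°; wrapped into (−180°, 180°]: 44.91°.
Δφ = -2.14 − 17.54 = -19.68°.
a = sin²(Δφ/2) + cos φ₁ · cos φ₂ · sin²(Δλ/2) = 0.168218.
c = 2·atan2(√a, √(1−a)) = 0.84522 rad → d = 6371·c ≈ 5384.91 km.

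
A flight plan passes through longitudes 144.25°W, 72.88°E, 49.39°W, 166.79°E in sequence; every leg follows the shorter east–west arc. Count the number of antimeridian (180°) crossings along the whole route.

2

Leg 1: -144.25° → +72.88°, shortest Δλ = -142.87° (west) — crosses 180°.
Leg 2: +72.88° → -49.39°, shortest Δλ = -122.27° (west) — does not cross 180°.
Leg 3: -49.39° → +166.79°, shortest Δλ = -143.82° (west) — crosses 180°.
Total crossings: 2.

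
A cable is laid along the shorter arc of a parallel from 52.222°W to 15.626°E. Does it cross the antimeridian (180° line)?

Signed shortest Δλ = ((15.626 − -52.222 + 180) mod 360) − 180 = 67.848°.
Going east by 67.848° from -52.222° reaches +15.626° without touching 180°.

No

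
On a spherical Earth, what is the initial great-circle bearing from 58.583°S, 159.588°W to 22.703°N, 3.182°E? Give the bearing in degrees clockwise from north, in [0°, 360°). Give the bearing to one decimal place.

Δλ = 3.182 − -159.588 = 162.770°.
θ = atan2( sin Δλ · cos φ₂ , cos φ₁ · sin φ₂ − sin φ₁ · cos φ₂ · cos Δλ )
  = atan2(0.27326, -0.55076) = 153.612° → normalised to [0°, 360°): 153.612°.

153.6°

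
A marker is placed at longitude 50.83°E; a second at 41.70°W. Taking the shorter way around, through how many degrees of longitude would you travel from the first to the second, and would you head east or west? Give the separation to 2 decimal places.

Raw difference: -41.70 − 50.83 = -92.53°.
Normalise into (−180°, 180°]: -92.53° stays -92.53°.
Negative ⇒ the second point lies to the west; separation 92.53°.

92.53° west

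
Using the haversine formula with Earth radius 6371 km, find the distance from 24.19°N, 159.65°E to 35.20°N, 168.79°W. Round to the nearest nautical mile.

1764 nmi

Δλ = -168.79 − 159.65 = -328.44°; wrapped into (−180°, 180°]: 31.56°.
Δφ = 35.20 − 24.19 = 11.01°.
a = sin²(Δφ/2) + cos φ₁ · cos φ₂ · sin²(Δλ/2) = 0.064328.
c = 2·atan2(√a, √(1−a)) = 0.51286 rad → d = 6371·c ≈ 3267.43 km ≈ 1764.27 nmi.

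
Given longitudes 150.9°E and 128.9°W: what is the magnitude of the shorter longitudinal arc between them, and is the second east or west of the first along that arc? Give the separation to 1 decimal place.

Raw difference: -128.9 − 150.9 = -279.8°.
Normalise into (−180°, 180°]: -279.8° + 360° = 80.2°.
Positive ⇒ the second point lies to the east; separation 80.2°.

80.2° east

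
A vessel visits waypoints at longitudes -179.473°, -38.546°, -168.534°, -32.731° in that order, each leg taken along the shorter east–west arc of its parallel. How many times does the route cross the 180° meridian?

0

Leg 1: -179.473° → -38.546°, shortest Δλ = 140.927° (east) — does not cross 180°.
Leg 2: -38.546° → -168.534°, shortest Δλ = -129.988° (west) — does not cross 180°.
Leg 3: -168.534° → -32.731°, shortest Δλ = 135.803° (east) — does not cross 180°.
Total crossings: 0.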